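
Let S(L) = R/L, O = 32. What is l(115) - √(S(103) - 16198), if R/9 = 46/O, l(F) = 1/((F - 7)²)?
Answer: 1/11664 - I*√2749491991/412 ≈ 8.5734e-5 - 127.27*I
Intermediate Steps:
l(F) = (-7 + F)⁻² (l(F) = 1/((-7 + F)²) = (-7 + F)⁻²)
R = 207/16 (R = 9*(46/32) = 9*(46*(1/32)) = 9*(23/16) = 207/16 ≈ 12.938)
S(L) = 207/(16*L)
l(115) - √(S(103) - 16198) = (-7 + 115)⁻² - √((207/16)/103 - 16198) = 108⁻² - √((207/16)*(1/103) - 16198) = 1/11664 - √(207/1648 - 16198) = 1/11664 - √(-26694097/1648) = 1/11664 - I*√2749491991/412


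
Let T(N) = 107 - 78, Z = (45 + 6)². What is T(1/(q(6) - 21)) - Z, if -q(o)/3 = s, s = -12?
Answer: -2572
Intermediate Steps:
q(o) = 36 (q(o) = -3*(-12) = 36)
Z = 2601 (Z = 51² = 2601)
T(N) = 29
T(1/(q(6) - 21)) - Z = 29 - 1*2601 = 29 - 2601 = -2572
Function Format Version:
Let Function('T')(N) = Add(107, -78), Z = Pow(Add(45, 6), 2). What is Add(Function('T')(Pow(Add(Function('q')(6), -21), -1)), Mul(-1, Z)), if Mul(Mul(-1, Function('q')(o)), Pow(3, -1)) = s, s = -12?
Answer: -2572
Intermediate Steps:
Function('q')(o) = 36 (Function('q')(o) = Mul(-3, -12) = 36)
Z = 2601 (Z = Pow(51, 2) = 2601)
Function('T')(N) = 29
Add(Function('T')(Pow(Add(Function('q')(6), -21), -1)), Mul(-1, Z)) = Add(29, Mul(-1, 2601)) = Add(29, -2601) = -2572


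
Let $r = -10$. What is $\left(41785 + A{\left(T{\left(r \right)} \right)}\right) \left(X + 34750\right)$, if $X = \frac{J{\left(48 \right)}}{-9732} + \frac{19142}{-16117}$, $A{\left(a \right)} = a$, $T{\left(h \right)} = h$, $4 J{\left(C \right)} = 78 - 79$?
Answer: $\frac{303585809134848425}{209134192} \approx 1.4516 \cdot 10^{9}$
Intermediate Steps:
$J{\left(C \right)} = - \frac{1}{4}$ ($J{\left(C \right)} = \frac{78 - 79}{4} = \frac{1}{4} \left(-1\right) = - \frac{1}{4}$)
$X = - \frac{745143659}{627402576}$ ($X = - \frac{1}{4 \left(-9732\right)} + \frac{19142}{-16117} = \left(- \frac{1}{4}\right) \left(- \frac{1}{9732}\right) + 19142 \left(- \frac{1}{16117}\right) = \frac{1}{38928} - \frac{19142}{16117} = - \frac{745143659}{627402576} \approx -1.1877$)
$\left(41785 + A{\left(T{\left(r \right)} \right)}\right) \left(X + 34750\right) = \left(41785 - 10\right) \left(- \frac{745143659}{627402576} + 34750\right) = 41775 \cdot \frac{21801494372341}{627402576} = \frac{303585809134848425}{209134192}$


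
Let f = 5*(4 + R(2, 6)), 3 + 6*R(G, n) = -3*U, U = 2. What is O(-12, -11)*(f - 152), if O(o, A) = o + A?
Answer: 6417/2 ≈ 3208.5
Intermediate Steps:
R(G, n) = -3/2 (R(G, n) = -1/2 + (-3*2)/6 = -1/2 + (1/6)*(-6) = -1/2 - 1 = -3/2)
O(o, A) = A + o
f = 25/2 (f = 5*(4 - 3/2) = 5*(5/2) = 25/2 ≈ 12.500)
O(-12, -11)*(f - 152) = (-11 - 12)*(25/2 - 152) = -23*(-279/2) = 6417/2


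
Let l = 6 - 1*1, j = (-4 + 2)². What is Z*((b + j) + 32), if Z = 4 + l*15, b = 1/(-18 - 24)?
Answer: 119369/42 ≈ 2842.1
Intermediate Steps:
j = 4 (j = (-2)² = 4)
l = 5 (l = 6 - 1 = 5)
b = -1/42 (b = 1/(-42) = -1/42 ≈ -0.023810)
Z = 79 (Z = 4 + 5*15 = 4 + 75 = 79)
Z*((b + j) + 32) = 79*((-1/42 + 4) + 32) = 79*(167/42 + 32) = 79*(1511/42) = 119369/42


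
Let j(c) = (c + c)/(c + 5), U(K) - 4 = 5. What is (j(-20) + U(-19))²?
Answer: 1225/9 ≈ 136.11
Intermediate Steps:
U(K) = 9 (U(K) = 4 + 5 = 9)
j(c) = 2*c/(5 + c) (j(c) = (2*c)/(5 + c) = 2*c/(5 + c))
(j(-20) + U(-19))² = (2*(-20)/(5 - 20) + 9)² = (2*(-20)/(-15) + 9)² = (2*(-20)*(-1/15) + 9)² = (8/3 + 9)² = (35/3)² = 1225/9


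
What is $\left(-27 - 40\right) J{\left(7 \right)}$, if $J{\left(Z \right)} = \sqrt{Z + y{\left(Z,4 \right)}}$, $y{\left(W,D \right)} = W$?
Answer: $- 67 \sqrt{14} \approx -250.69$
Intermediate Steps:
$J{\left(Z \right)} = \sqrt{2} \sqrt{Z}$ ($J{\left(Z \right)} = \sqrt{Z + Z} = \sqrt{2 Z} = \sqrt{2} \sqrt{Z}$)
$\left(-27 - 40\right) J{\left(7 \right)} = \left(-27 - 40\right) \sqrt{2} \sqrt{7} = - 67 \sqrt{14}$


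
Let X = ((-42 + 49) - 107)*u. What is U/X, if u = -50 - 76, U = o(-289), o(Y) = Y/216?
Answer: -289/2721600 ≈ -0.00010619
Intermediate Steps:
o(Y) = Y/216 (o(Y) = Y*(1/216) = Y/216)
U = -289/216 (U = (1/216)*(-289) = -289/216 ≈ -1.3380)
u = -126
X = 12600 (X = ((-42 + 49) - 107)*(-126) = (7 - 107)*(-126) = -100*(-126) = 12600)
U/X = -289/216/12600 = -289/216*1/12600 = -289/2721600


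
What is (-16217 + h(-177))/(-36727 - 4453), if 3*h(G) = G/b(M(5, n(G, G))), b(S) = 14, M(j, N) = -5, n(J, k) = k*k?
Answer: 227097/576520 ≈ 0.39391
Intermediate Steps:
n(J, k) = k²
h(G) = G/42 (h(G) = (G/14)/3 = G/42)
(-16217 + h(-177))/(-36727 - 4453) = (-16217 + (1/42)*(-177))/(-36727 - 4453) = (-16217 - 59/14)/(-41180) = -227097/14*(-1/41180) = 227097/576520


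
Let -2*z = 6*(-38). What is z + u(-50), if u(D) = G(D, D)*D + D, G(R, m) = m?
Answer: 2564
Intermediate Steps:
z = 114 (z = -3*(-38) = -1/2*(-228) = 114)
u(D) = D + D**2 (u(D) = D*D + D = D**2 + D = D + D**2)
z + u(-50) = 114 - 50*(1 - 50) = 114 - 50*(-49) = 114 + 2450 = 2564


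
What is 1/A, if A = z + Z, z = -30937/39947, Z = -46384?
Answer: -39947/1852932585 ≈ -2.1559e-5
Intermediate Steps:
z = -30937/39947 (z = -30937*1/39947 = -30937/39947 ≈ -0.77445)
A = -1852932585/39947 (A = -30937/39947 - 46384 = -1852932585/39947 ≈ -46385.)
1/A = 1/(-1852932585/39947) = -39947/1852932585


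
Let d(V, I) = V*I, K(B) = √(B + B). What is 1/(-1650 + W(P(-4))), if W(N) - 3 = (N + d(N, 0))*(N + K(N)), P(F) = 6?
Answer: -179/288321 - 4*√3/864963 ≈ -0.00062885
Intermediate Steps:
K(B) = √2*√B (K(B) = √(2*B) = √2*√B)
d(V, I) = I*V
W(N) = 3 + N*(N + √2*√N) (W(N) = 3 + (N + 0*N)*(N + √2*√N) = 3 + (N + 0)*(N + √2*√N) = 3 + N*(N + √2*√N))
1/(-1650 + W(P(-4))) = 1/(-1650 + (3 + 6² + √2*6^(3/2))) = 1/(-1650 + (3 + 36 + √2*(6*√6))) = 1/(-1650 + (3 + 36 + 12*√3)) = 1/(-1650 + (39 + 12*√3)) = 1/(-1611 + 12*√3)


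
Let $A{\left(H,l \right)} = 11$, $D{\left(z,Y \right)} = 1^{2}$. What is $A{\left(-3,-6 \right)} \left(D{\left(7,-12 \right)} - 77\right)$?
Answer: $-836$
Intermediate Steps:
$D{\left(z,Y \right)} = 1$
$A{\left(-3,-6 \right)} \left(D{\left(7,-12 \right)} - 77\right) = 11 \left(1 - 77\right) = 11 \left(-76\right) = -836$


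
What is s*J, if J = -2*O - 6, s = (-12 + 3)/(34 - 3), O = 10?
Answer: 234/31 ≈ 7.5484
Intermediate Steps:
s = -9/31 ≈ -0.29032
J = -26 (J = -2*10 - 6 = -20 - 6 = -26)
s*J = -9/31*(-26) = 234/31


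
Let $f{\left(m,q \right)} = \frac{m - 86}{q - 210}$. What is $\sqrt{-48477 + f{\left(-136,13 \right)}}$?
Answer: $\frac{3 i \sqrt{209033351}}{197} \approx 220.17 i$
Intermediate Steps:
$f{\left(m,q \right)} = \frac{-86 + m}{-210 + q}$
$\sqrt{-48477 + f{\left(-136,13 \right)}} = \sqrt{-48477 + \frac{-86 - 136}{-210 + 13}} = \sqrt{-48477 + \frac{1}{-197} \left(-222\right)} = \sqrt{-48477 - - \frac{222}{197}} = \sqrt{-48477 + \frac{222}{197}} = \sqrt{- \frac{9549747}{197}} = \frac{3 i \sqrt{209033351}}{197}$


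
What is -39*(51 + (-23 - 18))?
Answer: -390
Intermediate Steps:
-39*(51 + (-23 - 18)) = -39*(51 - 41) = -39*10 = -390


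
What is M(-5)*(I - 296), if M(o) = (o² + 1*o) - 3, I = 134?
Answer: -2754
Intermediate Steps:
M(o) = -3 + o + o² (M(o) = (o² + o) - 3 = (o + o²) - 3 = -3 + o + o²)
M(-5)*(I - 296) = (-3 - 5 + (-5)²)*(134 - 296) = (-3 - 5 + 25)*(-162) = 17*(-162) = -2754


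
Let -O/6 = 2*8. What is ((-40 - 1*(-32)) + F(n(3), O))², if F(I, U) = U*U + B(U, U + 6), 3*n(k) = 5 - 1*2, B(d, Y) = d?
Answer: 83028544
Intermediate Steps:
O = -96 (O = -12*8 = -6*16 = -96)
n(k) = 1 (n(k) = (5 - 1*2)/3 = (5 - 2)/3 = (⅓)*3 = 1)
F(I, U) = U + U² (F(I, U) = U*U + U = U² + U = U + U²)
((-40 - 1*(-32)) + F(n(3), O))² = ((-40 - 1*(-32)) - 96*(1 - 96))² = ((-40 + 32) - 96*(-95))² = (-8 + 9120)² = 9112² = 83028544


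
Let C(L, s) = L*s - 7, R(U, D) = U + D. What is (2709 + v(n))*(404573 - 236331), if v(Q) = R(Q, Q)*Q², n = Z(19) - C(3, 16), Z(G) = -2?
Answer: -26297065810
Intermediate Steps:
R(U, D) = D + U
C(L, s) = -7 + L*s
n = -43 (n = -2 - (-7 + 3*16) = -2 - (-7 + 48) = -2 - 1*41 = -2 - 41 = -43)
v(Q) = 2*Q³ (v(Q) = (Q + Q)*Q² = (2*Q)*Q² = 2*Q³)
(2709 + v(n))*(404573 - 236331) = (2709 + 2*(-43)³)*(404573 - 236331) = (2709 + 2*(-79507))*168242 = (2709 - 159014)*168242 = -156305*168242 = -26297065810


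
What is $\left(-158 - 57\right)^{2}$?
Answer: $46225$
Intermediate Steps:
$\left(-158 - 57\right)^{2} = \left(-215\right)^{2} = 46225$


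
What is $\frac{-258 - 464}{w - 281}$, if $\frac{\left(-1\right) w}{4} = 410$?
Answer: $\frac{722}{1921} \approx 0.37585$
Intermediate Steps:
$w = -1640$ ($w = \left(-4\right) 410 = -1640$)
$\frac{-258 - 464}{w - 281} = \frac{-258 - 464}{-1640 - 281} = - \frac{722}{-1921} = \left(-722\right) \left(- \frac{1}{1921}\right) = \frac{722}{1921}$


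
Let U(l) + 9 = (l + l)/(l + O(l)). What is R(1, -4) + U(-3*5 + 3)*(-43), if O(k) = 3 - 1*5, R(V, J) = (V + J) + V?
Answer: 2179/7 ≈ 311.29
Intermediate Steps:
R(V, J) = J + 2*V (R(V, J) = (J + V) + V = J + 2*V)
O(k) = -2 (O(k) = 3 - 5 = -2)
U(l) = -9 + 2*l/(-2 + l) (U(l) = -9 + (l + l)/(l - 2) = -9 + (2*l)/(-2 + l) = -9 + 2*l/(-2 + l))
R(1, -4) + U(-3*5 + 3)*(-43) = (-4 + 2*1) + ((18 - 7*(-3*5 + 3))/(-2 + (-3*5 + 3)))*(-43) = (-4 + 2) + ((18 - 7*(-15 + 3))/(-2 + (-15 + 3)))*(-43) = -2 + ((18 - 7*(-12))/(-2 - 12))*(-43) = -2 + ((18 + 84)/(-14))*(-43) = -2 - 1/14*102*(-43) = -2 - 51/7*(-43) = -2 + 2193/7 = 2179/7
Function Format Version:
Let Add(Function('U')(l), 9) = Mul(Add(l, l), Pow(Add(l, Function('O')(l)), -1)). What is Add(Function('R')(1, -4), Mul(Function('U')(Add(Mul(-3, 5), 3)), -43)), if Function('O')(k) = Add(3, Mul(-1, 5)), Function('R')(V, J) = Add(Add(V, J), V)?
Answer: Rational(2179, 7) ≈ 311.29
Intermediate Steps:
Function('R')(V, J) = Add(J, Mul(2, V)) (Function('R')(V, J) = Add(Add(J, V), V) = Add(J, Mul(2, V)))
Function('O')(k) = -2 (Function('O')(k) = Add(3, -5) = -2)
Function('U')(l) = Add(-9, Mul(2, l, Pow(Add(-2, l), -1))) (Function('U')(l) = Add(-9, Mul(Add(l, l), Pow(Add(l, -2), -1))) = Add(-9, Mul(Mul(2, l), Pow(Add(-2, l), -1))) = Add(-9, Mul(2, l, Pow(Add(-2, l), -1))))
Add(Function('R')(1, -4), Mul(Function('U')(Add(Mul(-3, 5), 3)), -43)) = Add(Add(-4, Mul(2, 1)), Mul(Mul(Pow(Add(-2, Add(Mul(-3, 5), 3)), -1), Add(18, Mul(-7, Add(Mul(-3, 5), 3)))), -43)) = Add(Add(-4, 2), Mul(Mul(Pow(Add(-2, Add(-15, 3)), -1), Add(18, Mul(-7, Add(-15, 3)))), -43)) = Add(-2, Mul(Mul(Pow(Add(-2, -12), -1), Add(18, Mul(-7, -12))), -43)) = Add(-2, Mul(Mul(Pow(-14, -1), Add(18, 84)), -43)) = Add(-2, Mul(Mul(Rational(-1, 14), 102), -43)) = Add(-2, Mul(Rational(-51, 7), -43)) = Add(-2, Rational(2193, 7)) = Rational(2179, 7)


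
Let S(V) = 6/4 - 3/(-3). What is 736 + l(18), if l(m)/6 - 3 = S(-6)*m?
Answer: 1024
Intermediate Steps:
S(V) = 5/2 (S(V) = 6*(¼) - 3*(-⅓) = 3/2 + 1 = 5/2)
l(m) = 18 + 15*m (l(m) = 18 + 6*(5*m/2) = 18 + 15*m)
736 + l(18) = 736 + (18 + 15*18) = 736 + (18 + 270) = 736 + 288 = 1024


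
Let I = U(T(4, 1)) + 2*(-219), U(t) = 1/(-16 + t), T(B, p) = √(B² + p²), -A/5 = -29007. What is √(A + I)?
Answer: √(2313551 - 144597*√17)/√(16 - √17) ≈ 380.26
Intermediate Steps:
A = 145035 (A = -5*(-29007) = 145035)
I = -438 + 1/(-16 + √17) (I = 1/(-16 + √(4² + 1²)) + 2*(-219) = 1/(-16 + √(16 + 1)) - 438 = 1/(-16 + √17) - 438 = -438 + 1/(-16 + √17) ≈ -438.08)
√(A + I) = √(145035 + (-104698/239 - √17/239)) = √(34558667/239 - √17/239)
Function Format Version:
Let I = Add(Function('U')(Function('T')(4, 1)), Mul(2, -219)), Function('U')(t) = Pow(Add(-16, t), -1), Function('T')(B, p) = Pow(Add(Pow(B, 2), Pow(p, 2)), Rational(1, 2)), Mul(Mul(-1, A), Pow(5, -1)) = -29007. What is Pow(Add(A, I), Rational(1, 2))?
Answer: Mul(Pow(Add(16, Mul(-1, Pow(17, Rational(1, 2)))), Rational(-1, 2)), Pow(Add(2313551, Mul(-144597, Pow(17, Rational(1, 2)))), Rational(1, 2))) ≈ 380.26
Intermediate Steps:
A = 145035 (A = Mul(-5, -29007) = 145035)
I = Add(-438, Pow(Add(-16, Pow(17, Rational(1, 2))), -1)) (I = Add(Pow(Add(-16, Pow(Add(Pow(4, 2), Pow(1, 2)), Rational(1, 2))), -1), Mul(2, -219)) = Add(Pow(Add(-16, Pow(Add(16, 1), Rational(1, 2))), -1), -438) = Add(Pow(Add(-16, Pow(17, Rational(1, 2))), -1), -438) = Add(-438, Pow(Add(-16, Pow(17, Rational(1, 2))), -1)) ≈ -438.08)
Pow(Add(A, I), Rational(1, 2)) = Pow(Add(145035, Add(Rational(-104698, 239), Mul(Rational(-1, 239), Pow(17, Rational(1, 2))))), Rational(1, 2)) = Pow(Add(Rational(34558667, 239), Mul(Rational(-1, 239), Pow(17, Rational(1, 2)))), Rational(1, 2))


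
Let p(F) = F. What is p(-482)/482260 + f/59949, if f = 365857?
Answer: 88204650701/14455502370 ≈ 6.1018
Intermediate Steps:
p(-482)/482260 + f/59949 = -482/482260 + 365857/59949 = -482*1/482260 + 365857*(1/59949) = -241/241130 + 365857/59949 = 88204650701/14455502370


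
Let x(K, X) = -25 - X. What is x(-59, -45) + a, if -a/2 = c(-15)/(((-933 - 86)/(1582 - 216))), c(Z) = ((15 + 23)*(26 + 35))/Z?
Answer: -6027076/15285 ≈ -394.31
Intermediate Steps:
c(Z) = 2318/Z (c(Z) = (38*61)/Z = 2318/Z)
a = -6332776/15285 (a = -2*2318/(-15)/((-933 - 86)/(1582 - 216)) = -2*2318*(-1/15)/((-1019/1366)) = -(-4636)/(15*((-1019*1/1366))) = -(-4636)/(15*(-1019/1366)) = -(-4636)*(-1366)/(15*1019) = -2*3166388/15285 = -6332776/15285 ≈ -414.31)
x(-59, -45) + a = (-25 - 1*(-45)) - 6332776/15285 = (-25 + 45) - 6332776/15285 = 20 - 6332776/15285 = -6027076/15285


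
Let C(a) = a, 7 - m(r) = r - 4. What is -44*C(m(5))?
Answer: -264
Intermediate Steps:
m(r) = 11 - r (m(r) = 7 - (r - 4) = 7 - (-4 + r) = 7 + (4 - r) = 11 - r)
-44*C(m(5)) = -44*(11 - 1*5) = -44*(11 - 5) = -44*6 = -264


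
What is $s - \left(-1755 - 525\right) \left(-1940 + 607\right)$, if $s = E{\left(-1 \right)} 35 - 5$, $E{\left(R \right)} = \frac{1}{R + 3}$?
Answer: $- \frac{6078455}{2} \approx -3.0392 \cdot 10^{6}$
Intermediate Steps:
$E{\left(R \right)} = \frac{1}{3 + R}$
$s = \frac{25}{2}$ ($s = \frac{1}{3 - 1} \cdot 35 - 5 = \frac{1}{2} \cdot 35 - 5 = \frac{35}{2} - 5 = \frac{25}{2} \approx 12.5$)
$s - \left(-1755 - 525\right) \left(-1940 + 607\right) = \frac{25}{2} - \left(-1755 - 525\right) \left(-1940 + 607\right) = \frac{25}{2} - \left(-2280\right) \left(-1333\right) = \frac{25}{2} - 3039240 = - \frac{6078455}{2}$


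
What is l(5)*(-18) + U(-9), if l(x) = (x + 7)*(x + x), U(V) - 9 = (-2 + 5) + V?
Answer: -2157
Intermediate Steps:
U(V) = 12 + V (U(V) = 9 + ((-2 + 5) + V) = 9 + (3 + V) = 12 + V)
l(x) = 2*x*(7 + x) (l(x) = (7 + x)*(2*x) = 2*x*(7 + x))
l(5)*(-18) + U(-9) = (2*5*(7 + 5))*(-18) + (12 - 9) = (2*5*12)*(-18) + 3 = 120*(-18) + 3 = -2160 + 3 = -2157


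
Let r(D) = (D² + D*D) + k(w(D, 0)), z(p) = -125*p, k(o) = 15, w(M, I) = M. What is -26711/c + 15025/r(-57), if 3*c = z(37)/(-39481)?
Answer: -20605310336524/30122625 ≈ -6.8405e+5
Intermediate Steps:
c = 4625/118443 (c = (-125*37/(-39481))/3 = (-4625*(-1/39481))/3 = (⅓)*(4625/39481) = 4625/118443 ≈ 0.039048)
r(D) = 15 + 2*D² (r(D) = (D² + D*D) + 15 = (D² + D²) + 15 = 2*D² + 15 = 15 + 2*D²)
-26711/c + 15025/r(-57) = -26711/4625/118443 + 15025/(15 + 2*(-57)²) = -26711*118443/4625 + 15025/(15 + 2*3249) = -3163730973/4625 + 15025/(15 + 6498) = -3163730973/4625 + 15025/6513 = -20605310336524/30122625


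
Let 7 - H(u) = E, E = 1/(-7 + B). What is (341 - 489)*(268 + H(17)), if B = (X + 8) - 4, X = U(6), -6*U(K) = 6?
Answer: -40737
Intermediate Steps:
U(K) = -1 (U(K) = -1/6*6 = -1)
X = -1
B = 3 (B = (-1 + 8) - 4 = 7 - 4 = 3)
E = -1/4 (E = 1/(-7 + 3) = 1/(-4) = -1/4 ≈ -0.25000)
H(u) = 29/4 (H(u) = 7 - 1*(-1/4) = 7 + 1/4 = 29/4)
(341 - 489)*(268 + H(17)) = (341 - 489)*(268 + 29/4) = -148*1101/4 = -40737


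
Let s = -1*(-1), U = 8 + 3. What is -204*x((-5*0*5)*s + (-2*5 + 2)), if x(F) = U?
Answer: -2244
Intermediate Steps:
U = 11
s = 1
x(F) = 11
-204*x((-5*0*5)*s + (-2*5 + 2)) = -204*11 = -2244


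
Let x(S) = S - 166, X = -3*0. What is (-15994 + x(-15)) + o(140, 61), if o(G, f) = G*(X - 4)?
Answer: -16735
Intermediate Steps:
X = 0
x(S) = -166 + S
o(G, f) = -4*G (o(G, f) = G*(0 - 4) = G*(-4) = -4*G)
(-15994 + x(-15)) + o(140, 61) = (-15994 + (-166 - 15)) - 4*140 = (-15994 - 181) - 560 = -16175 - 560 = -16735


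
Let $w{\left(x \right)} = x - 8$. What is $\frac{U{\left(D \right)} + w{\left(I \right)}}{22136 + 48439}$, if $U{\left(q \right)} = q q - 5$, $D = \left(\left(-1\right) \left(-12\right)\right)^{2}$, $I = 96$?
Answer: $\frac{20819}{70575} \approx 0.29499$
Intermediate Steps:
$w{\left(x \right)} = -8 + x$ ($w{\left(x \right)} = x - 8 = -8 + x$)
$D = 144$ ($D = 12^{2} = 144$)
$U{\left(q \right)} = -5 + q^{2}$ ($U{\left(q \right)} = q^{2} - 5 = -5 + q^{2}$)
$\frac{U{\left(D \right)} + w{\left(I \right)}}{22136 + 48439} = \frac{\left(-5 + 144^{2}\right) + \left(-8 + 96\right)}{22136 + 48439} = \frac{\left(-5 + 20736\right) + 88}{70575} = \left(20731 + 88\right) \frac{1}{70575} = 20819 \cdot \frac{1}{70575} = \frac{20819}{70575}$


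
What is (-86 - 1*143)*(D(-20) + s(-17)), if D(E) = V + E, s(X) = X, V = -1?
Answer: 8702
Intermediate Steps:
D(E) = -1 + E
(-86 - 1*143)*(D(-20) + s(-17)) = (-86 - 1*143)*((-1 - 20) - 17) = (-86 - 143)*(-21 - 17) = -229*(-38) = 8702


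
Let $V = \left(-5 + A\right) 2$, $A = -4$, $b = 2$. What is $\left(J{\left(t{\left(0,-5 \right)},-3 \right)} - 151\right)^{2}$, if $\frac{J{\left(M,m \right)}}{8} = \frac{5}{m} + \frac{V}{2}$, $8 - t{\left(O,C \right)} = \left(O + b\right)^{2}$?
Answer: $\frac{502681}{9} \approx 55853.0$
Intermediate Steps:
$V = -18$ ($V = \left(-5 - 4\right) 2 = \left(-9\right) 2 = -18$)
$t{\left(O,C \right)} = 8 - \left(2 + O\right)^{2}$ ($t{\left(O,C \right)} = 8 - \left(O + 2\right)^{2} = 8 - \left(2 + O\right)^{2}$)
$J{\left(M,m \right)} = -72 + \frac{40}{m}$ ($J{\left(M,m \right)} = 8 \left(\frac{5}{m} - \frac{18}{2}\right) = 8 \left(\frac{5}{m} - 9\right) = 8 \left(-9 + \frac{5}{m}\right) = -72 + \frac{40}{m}$)
$\left(J{\left(t{\left(0,-5 \right)},-3 \right)} - 151\right)^{2} = \left(\left(-72 + \frac{40}{-3}\right) - 151\right)^{2} = \left(\left(-72 + 40 \left(- \frac{1}{3}\right)\right) - 151\right)^{2} = \left(\left(-72 - \frac{40}{3}\right) - 151\right)^{2} = \left(- \frac{256}{3} - 151\right)^{2} = \left(- \frac{709}{3}\right)^{2} = \frac{502681}{9}$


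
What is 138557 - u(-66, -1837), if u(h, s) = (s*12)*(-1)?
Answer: 116513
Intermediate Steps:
u(h, s) = -12*s (u(h, s) = (12*s)*(-1) = -12*s)
138557 - u(-66, -1837) = 138557 - (-12)*(-1837) = 138557 - 1*22044 = 138557 - 22044 = 116513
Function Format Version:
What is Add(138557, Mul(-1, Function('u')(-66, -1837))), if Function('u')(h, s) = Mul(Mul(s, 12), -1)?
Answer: 116513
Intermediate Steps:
Function('u')(h, s) = Mul(-12, s) (Function('u')(h, s) = Mul(Mul(12, s), -1) = Mul(-12, s))
Add(138557, Mul(-1, Function('u')(-66, -1837))) = Add(138557, Mul(-1, Mul(-12, -1837))) = Add(138557, Mul(-1, 22044)) = Add(138557, -22044) = 116513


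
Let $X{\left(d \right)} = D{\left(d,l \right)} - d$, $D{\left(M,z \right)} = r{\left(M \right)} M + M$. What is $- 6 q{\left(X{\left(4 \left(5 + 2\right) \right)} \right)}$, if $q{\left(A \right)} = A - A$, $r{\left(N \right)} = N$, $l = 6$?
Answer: $0$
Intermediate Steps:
$D{\left(M,z \right)} = M + M^{2}$ ($D{\left(M,z \right)} = M M + M = M^{2} + M = M + M^{2}$)
$X{\left(d \right)} = - d + d \left(1 + d\right)$ ($X{\left(d \right)} = d \left(1 + d\right) - d = - d + d \left(1 + d\right)$)
$q{\left(A \right)} = 0$
$- 6 q{\left(X{\left(4 \left(5 + 2\right) \right)} \right)} = \left(-6\right) 0 = 0$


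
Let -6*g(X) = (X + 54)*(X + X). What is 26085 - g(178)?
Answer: 119551/3 ≈ 39850.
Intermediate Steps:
g(X) = -X*(54 + X)/3 (g(X) = -(X + 54)*(X + X)/6 = -(54 + X)*2*X/6 = -X*(54 + X)/3)
26085 - g(178) = 26085 - (-1)*178*(54 + 178)/3 = 26085 - (-1)*178*232/3 = 26085 - 1*(-41296/3) = 26085 + 41296/3 = 119551/3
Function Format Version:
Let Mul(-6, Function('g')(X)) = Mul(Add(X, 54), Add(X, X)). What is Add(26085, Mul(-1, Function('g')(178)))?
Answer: Rational(119551, 3) ≈ 39850.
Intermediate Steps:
Function('g')(X) = Mul(Rational(-1, 3), X, Add(54, X)) (Function('g')(X) = Mul(Rational(-1, 6), Mul(Add(X, 54), Add(X, X))) = Mul(Rational(-1, 6), Mul(Add(54, X), Mul(2, X))) = Mul(Rational(-1, 6), Mul(2, X, Add(54, X))) = Mul(Rational(-1, 3), X, Add(54, X)))
Add(26085, Mul(-1, Function('g')(178))) = Add(26085, Mul(-1, Mul(Rational(-1, 3), 178, Add(54, 178)))) = Add(26085, Mul(-1, Mul(Rational(-1, 3), 178, 232))) = Add(26085, Mul(-1, Rational(-41296, 3))) = Add(26085, Rational(41296, 3)) = Rational(119551, 3)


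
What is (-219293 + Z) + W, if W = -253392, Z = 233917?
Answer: -238768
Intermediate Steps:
(-219293 + Z) + W = (-219293 + 233917) - 253392 = 14624 - 253392 = -238768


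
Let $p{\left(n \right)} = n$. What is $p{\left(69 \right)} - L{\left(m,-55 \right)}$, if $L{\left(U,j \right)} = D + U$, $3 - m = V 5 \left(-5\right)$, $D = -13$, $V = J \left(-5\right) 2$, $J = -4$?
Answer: $-921$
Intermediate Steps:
$V = 40$ ($V = \left(-4\right) \left(-5\right) 2 = 20 \cdot 2 = 40$)
$m = 1003$ ($m = 3 - 40 \cdot 5 \left(-5\right) = 3 - 200 \left(-5\right) = 3 - -1000 = 3 + 1000 = 1003$)
$L{\left(U,j \right)} = -13 + U$
$p{\left(69 \right)} - L{\left(m,-55 \right)} = 69 - \left(-13 + 1003\right) = 69 - 990 = -921$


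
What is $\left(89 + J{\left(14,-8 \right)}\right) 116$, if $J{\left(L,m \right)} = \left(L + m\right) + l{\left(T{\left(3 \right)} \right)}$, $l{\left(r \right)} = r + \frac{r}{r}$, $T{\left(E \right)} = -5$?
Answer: $10556$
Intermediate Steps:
$l{\left(r \right)} = 1 + r$ ($l{\left(r \right)} = r + 1 = 1 + r$)
$J{\left(L,m \right)} = -4 + L + m$ ($J{\left(L,m \right)} = \left(L + m\right) + \left(1 - 5\right) = \left(L + m\right) - 4 = -4 + L + m$)
$\left(89 + J{\left(14,-8 \right)}\right) 116 = \left(89 - -2\right) 116 = \left(89 + 2\right) 116 = 91 \cdot 116 = 10556$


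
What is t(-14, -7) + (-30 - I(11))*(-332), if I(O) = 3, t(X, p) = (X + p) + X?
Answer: 10921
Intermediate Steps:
t(X, p) = p + 2*X
t(-14, -7) + (-30 - I(11))*(-332) = (-7 + 2*(-14)) + (-30 - 1*3)*(-332) = (-7 - 28) + (-30 - 3)*(-332) = -35 - 33*(-332) = -35 + 10956 = 10921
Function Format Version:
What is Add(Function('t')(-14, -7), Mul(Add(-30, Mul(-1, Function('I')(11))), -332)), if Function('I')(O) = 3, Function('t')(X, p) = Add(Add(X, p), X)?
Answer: 10921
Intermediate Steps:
Function('t')(X, p) = Add(p, Mul(2, X))
Add(Function('t')(-14, -7), Mul(Add(-30, Mul(-1, Function('I')(11))), -332)) = Add(Add(-7, Mul(2, -14)), Mul(Add(-30, Mul(-1, 3)), -332)) = Add(Add(-7, -28), Mul(Add(-30, -3), -332)) = Add(-35, Mul(-33, -332)) = Add(-35, 10956) = 10921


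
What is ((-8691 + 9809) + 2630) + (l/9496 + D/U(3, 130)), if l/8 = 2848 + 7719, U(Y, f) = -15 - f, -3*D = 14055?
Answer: 130436066/34423 ≈ 3789.2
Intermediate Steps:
D = -4685 (D = -⅓*14055 = -4685)
l = 84536 (l = 8*(2848 + 7719) = 8*10567 = 84536)
((-8691 + 9809) + 2630) + (l/9496 + D/U(3, 130)) = ((-8691 + 9809) + 2630) + (84536/9496 - 4685/(-15 - 1*130)) = (1118 + 2630) + (84536*(1/9496) - 4685/(-15 - 130)) = 3748 + (10567/1187 - 4685/(-145)) = 3748 + (10567/1187 - 4685*(-1/145)) = 3748 + (10567/1187 + 937/29) = 3748 + 1418662/34423 = 130436066/34423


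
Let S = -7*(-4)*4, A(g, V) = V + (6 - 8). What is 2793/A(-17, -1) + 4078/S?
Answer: -50097/56 ≈ -894.59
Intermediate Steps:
A(g, V) = -2 + V (A(g, V) = V - 2 = -2 + V)
S = 112 (S = 28*4 = 112)
2793/A(-17, -1) + 4078/S = 2793/(-2 - 1) + 4078/112 = 2793/(-3) + 4078*(1/112) = 2793*(-1/3) + 2039/56 = -931 + 2039/56 = -50097/56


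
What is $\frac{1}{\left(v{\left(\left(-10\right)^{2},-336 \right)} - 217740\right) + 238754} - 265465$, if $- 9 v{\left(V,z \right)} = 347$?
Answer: $- \frac{50114217226}{188779} \approx -2.6547 \cdot 10^{5}$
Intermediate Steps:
$v{\left(V,z \right)} = - \frac{347}{9}$ ($v{\left(V,z \right)} = \left(- \frac{1}{9}\right) 347 = - \frac{347}{9}$)
$\frac{1}{\left(v{\left(\left(-10\right)^{2},-336 \right)} - 217740\right) + 238754} - 265465 = \frac{1}{\left(- \frac{347}{9} - 217740\right) + 238754} - 265465 = \frac{1}{- \frac{1960007}{9} + 238754} - 265465 = \frac{1}{\frac{188779}{9}} - 265465 = \frac{9}{188779} - 265465 = - \frac{50114217226}{188779}$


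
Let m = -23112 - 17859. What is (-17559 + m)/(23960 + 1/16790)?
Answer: -982718700/402288401 ≈ -2.4428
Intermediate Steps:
m = -40971
(-17559 + m)/(23960 + 1/16790) = (-17559 - 40971)/(23960 + 1/16790) = -58530/(23960 + 1/16790) = -58530/402288401/16790 = -58530*16790/402288401 = -982718700/402288401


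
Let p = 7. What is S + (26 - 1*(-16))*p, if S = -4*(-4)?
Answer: 310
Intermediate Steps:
S = 16
S + (26 - 1*(-16))*p = 16 + (26 - 1*(-16))*7 = 16 + (26 + 16)*7 = 16 + 42*7 = 16 + 294 = 310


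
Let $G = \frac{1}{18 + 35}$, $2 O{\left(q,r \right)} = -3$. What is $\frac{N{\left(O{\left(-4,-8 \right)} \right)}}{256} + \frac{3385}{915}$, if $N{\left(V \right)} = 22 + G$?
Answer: $\frac{9399097}{2482944} \approx 3.7855$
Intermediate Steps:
$O{\left(q,r \right)} = - \frac{3}{2}$ ($O{\left(q,r \right)} = \frac{1}{2} \left(-3\right) = - \frac{3}{2}$)
$G = \frac{1}{53} \approx 0.018868$
$N{\left(V \right)} = \frac{1167}{53}$ ($N{\left(V \right)} = 22 + \frac{1}{53} = \frac{1167}{53}$)
$\frac{N{\left(O{\left(-4,-8 \right)} \right)}}{256} + \frac{3385}{915} = \frac{1167}{53 \cdot 256} + \frac{3385}{915} = \frac{1167}{53} \cdot \frac{1}{256} + 3385 \cdot \frac{1}{915} = \frac{1167}{13568} + \frac{677}{183} = \frac{9399097}{2482944}$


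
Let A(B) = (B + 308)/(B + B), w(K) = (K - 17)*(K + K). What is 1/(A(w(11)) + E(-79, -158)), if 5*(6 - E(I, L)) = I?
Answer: 15/317 ≈ 0.047319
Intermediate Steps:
w(K) = 2*K*(-17 + K) (w(K) = (-17 + K)*(2*K) = 2*K*(-17 + K))
E(I, L) = 6 - I/5
A(B) = (308 + B)/(2*B) (A(B) = (308 + B)/((2*B)) = (308 + B)*(1/(2*B)) = (308 + B)/(2*B))
1/(A(w(11)) + E(-79, -158)) = 1/((308 + 2*11*(-17 + 11))/(2*((2*11*(-17 + 11)))) + (6 - ⅕*(-79))) = 1/((308 + 2*11*(-6))/(2*((2*11*(-6)))) + (6 + 79/5)) = 1/((½)*(308 - 132)/(-132) + 109/5) = 1/((½)*(-1/132)*176 + 109/5) = 1/(-⅔ + 109/5) = 1/(317/15) = 15/317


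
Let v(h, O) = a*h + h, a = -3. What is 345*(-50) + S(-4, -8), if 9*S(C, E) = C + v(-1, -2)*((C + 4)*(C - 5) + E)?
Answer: -155270/9 ≈ -17252.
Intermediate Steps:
v(h, O) = -2*h (v(h, O) = -3*h + h = -2*h)
S(C, E) = C/9 + 2*E/9 + 2*(-5 + C)*(4 + C)/9 (S(C, E) = (C + (-2*(-1))*((C + 4)*(C - 5) + E))/9 = (C + 2*((4 + C)*(-5 + C) + E))/9 = (C + 2*((-5 + C)*(4 + C) + E))/9 = (C + 2*(E + (-5 + C)*(4 + C)))/9 = (C + (2*E + 2*(-5 + C)*(4 + C)))/9 = (C + 2*E + 2*(-5 + C)*(4 + C))/9 = C/9 + 2*E/9 + 2*(-5 + C)*(4 + C)/9)
345*(-50) + S(-4, -8) = 345*(-50) + (-40/9 - ⅑*(-4) + (2/9)*(-8) + (2/9)*(-4)²) = -17250 + (-40/9 + 4/9 - 16/9 + (2/9)*16) = -17250 + (-40/9 + 4/9 - 16/9 + 32/9) = -17250 - 20/9 = -155270/9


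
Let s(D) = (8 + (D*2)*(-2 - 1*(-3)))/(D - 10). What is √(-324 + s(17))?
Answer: I*√318 ≈ 17.833*I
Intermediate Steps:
s(D) = (8 + 2*D)/(-10 + D) (s(D) = (8 + (2*D)*(-2 + 3))/(-10 + D) = (8 + (2*D)*1)/(-10 + D) = (8 + 2*D)/(-10 + D))
√(-324 + s(17)) = √(-324 + 2*(4 + 17)/(-10 + 17)) = √(-324 + 2*21/7) = √(-324 + 2*(⅐)*21) = √(-324 + 6) = √(-318) = I*√318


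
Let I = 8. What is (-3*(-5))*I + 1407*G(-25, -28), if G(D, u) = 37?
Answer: 52179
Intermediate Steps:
(-3*(-5))*I + 1407*G(-25, -28) = -3*(-5)*8 + 1407*37 = 15*8 + 52059 = 120 + 52059 = 52179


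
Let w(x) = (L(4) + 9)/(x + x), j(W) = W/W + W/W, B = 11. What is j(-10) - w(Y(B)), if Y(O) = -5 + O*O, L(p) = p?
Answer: 451/232 ≈ 1.9440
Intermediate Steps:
Y(O) = -5 + O**2
j(W) = 2 (j(W) = 1 + 1 = 2)
w(x) = 13/(2*x) (w(x) = (4 + 9)/(x + x) = 13/((2*x)) = 13*(1/(2*x)) = 13/(2*x))
j(-10) - w(Y(B)) = 2 - 13/(2*(-5 + 11**2)) = 2 - 13/(2*(-5 + 121)) = 2 - 13/(2*116) = 2 - 1*13/232 = 2 - 13/232 = 451/232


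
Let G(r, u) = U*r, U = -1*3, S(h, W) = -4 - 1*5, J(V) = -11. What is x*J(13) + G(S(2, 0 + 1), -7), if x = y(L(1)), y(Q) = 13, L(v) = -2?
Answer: -116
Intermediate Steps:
x = 13
S(h, W) = -9 (S(h, W) = -4 - 5 = -9)
U = -3
G(r, u) = -3*r
x*J(13) + G(S(2, 0 + 1), -7) = 13*(-11) - 3*(-9) = -143 + 27 = -116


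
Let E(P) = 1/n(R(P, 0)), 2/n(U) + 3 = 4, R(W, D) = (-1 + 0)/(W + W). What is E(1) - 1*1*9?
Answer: -17/2 ≈ -8.5000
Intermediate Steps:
R(W, D) = -1/(2*W)
n(U) = 2 (n(U) = 2/(-3 + 4) = 2/1 = 2*1 = 2)
E(P) = 1/2
E(1) - 1*1*9 = 1/2 - 1*1*9 = 1/2 - 1*9 = 1/2 - 9 = -17/2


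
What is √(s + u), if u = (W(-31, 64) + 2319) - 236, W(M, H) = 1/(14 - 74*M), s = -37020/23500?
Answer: √153076362104273/271190 ≈ 45.623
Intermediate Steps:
s = -1851/1175 (s = -37020*1/23500 = -1851/1175 ≈ -1.5753)
u = 4807565/2308 (u = (-1/(-14 + 74*(-31)) + 2319) - 236 = (-1/(-14 - 2294) + 2319) - 236 = (-1/(-2308) + 2319) - 236 = (-1*(-1/2308) + 2319) - 236 = (1/2308 + 2319) - 236 = 5352253/2308 - 236 = 4807565/2308 ≈ 2083.0)
√(s + u) = √(-1851/1175 + 4807565/2308) = √(5644616767/2711900) = √153076362104273/271190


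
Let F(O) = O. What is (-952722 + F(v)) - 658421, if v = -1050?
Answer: -1612193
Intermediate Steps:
(-952722 + F(v)) - 658421 = (-952722 - 1050) - 658421 = -953772 - 658421 = -1612193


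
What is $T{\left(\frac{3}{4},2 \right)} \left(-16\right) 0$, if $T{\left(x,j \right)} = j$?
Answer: $0$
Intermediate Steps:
$T{\left(\frac{3}{4},2 \right)} \left(-16\right) 0 = 2 \left(-16\right) 0 = \left(-32\right) 0 = 0$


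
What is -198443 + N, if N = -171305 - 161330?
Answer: -531078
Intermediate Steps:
N = -332635
-198443 + N = -198443 - 332635 = -531078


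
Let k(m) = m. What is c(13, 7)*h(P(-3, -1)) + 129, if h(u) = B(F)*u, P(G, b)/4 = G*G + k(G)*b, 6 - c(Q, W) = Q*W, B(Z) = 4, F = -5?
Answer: -16191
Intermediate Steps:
c(Q, W) = 6 - Q*W
P(G, b) = 4*G**2 + 4*G*b (P(G, b) = 4*(G*G + G*b) = 4*(G**2 + G*b) = 4*G**2 + 4*G*b)
h(u) = 4*u
c(13, 7)*h(P(-3, -1)) + 129 = (6 - 1*13*7)*(4*(4*(-3)*(-3 - 1))) + 129 = (6 - 91)*(4*(4*(-3)*(-4))) + 129 = -340*48 + 129 = -85*192 + 129 = -16320 + 129 = -16191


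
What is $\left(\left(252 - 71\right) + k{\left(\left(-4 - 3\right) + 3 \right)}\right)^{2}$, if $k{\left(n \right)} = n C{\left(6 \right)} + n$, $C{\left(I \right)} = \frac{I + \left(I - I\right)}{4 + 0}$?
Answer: $29241$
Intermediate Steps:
$C{\left(I \right)} = \frac{I}{4}$ ($C{\left(I \right)} = \frac{I + 0}{4} = I \frac{1}{4} = \frac{I}{4}$)
$k{\left(n \right)} = \frac{5 n}{2}$ ($k{\left(n \right)} = n \frac{1}{4} \cdot 6 + n = n \frac{3}{2} + n = \frac{3 n}{2} + n = \frac{5 n}{2}$)
$\left(\left(252 - 71\right) + k{\left(\left(-4 - 3\right) + 3 \right)}\right)^{2} = \left(\left(252 - 71\right) + \frac{5 \left(\left(-4 - 3\right) + 3\right)}{2}\right)^{2} = \left(\left(252 - 71\right) + \frac{5 \left(-7 + 3\right)}{2}\right)^{2} = \left(181 + \frac{5}{2} \left(-4\right)\right)^{2} = \left(181 - 10\right)^{2} = 171^{2} = 29241$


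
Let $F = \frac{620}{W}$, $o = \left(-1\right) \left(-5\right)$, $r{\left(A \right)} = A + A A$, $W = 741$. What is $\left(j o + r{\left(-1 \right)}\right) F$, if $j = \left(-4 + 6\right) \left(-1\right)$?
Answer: $- \frac{6200}{741} \approx -8.3671$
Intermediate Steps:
$j = -2$ ($j = 2 \left(-1\right) = -2$)
$r{\left(A \right)} = A + A^{2}$
$o = 5$
$F = \frac{620}{741} \approx 0.83671$
$\left(j o + r{\left(-1 \right)}\right) F = \left(\left(-2\right) 5 - \left(1 - 1\right)\right) \frac{620}{741} = \left(-10 - 0\right) \frac{620}{741} = \left(-10 + 0\right) \frac{620}{741} = \left(-10\right) \frac{620}{741} = - \frac{6200}{741}$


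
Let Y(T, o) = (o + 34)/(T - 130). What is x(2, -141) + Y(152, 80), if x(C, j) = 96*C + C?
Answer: 2191/11 ≈ 199.18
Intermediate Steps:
Y(T, o) = (34 + o)/(-130 + T)
x(C, j) = 97*C
x(2, -141) + Y(152, 80) = 97*2 + (34 + 80)/(-130 + 152) = 194 + 114/22 = 194 + (1/22)*114 = 194 + 57/11 = 2191/11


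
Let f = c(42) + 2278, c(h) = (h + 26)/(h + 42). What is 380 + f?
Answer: 55835/21 ≈ 2658.8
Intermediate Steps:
c(h) = (26 + h)/(42 + h)
f = 47855/21 (f = (26 + 42)/(42 + 42) + 2278 = 68/84 + 2278 = (1/84)*68 + 2278 = 17/21 + 2278 = 47855/21 ≈ 2278.8)
380 + f = 380 + 47855/21 = 55835/21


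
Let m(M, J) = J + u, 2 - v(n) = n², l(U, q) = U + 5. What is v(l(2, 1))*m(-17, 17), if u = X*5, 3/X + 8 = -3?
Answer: -8084/11 ≈ -734.91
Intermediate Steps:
X = -3/11 (X = 3/(-8 - 3) = 3/(-11) = 3*(-1/11) = -3/11 ≈ -0.27273)
l(U, q) = 5 + U
v(n) = 2 - n²
u = -15/11 (u = -3/11*5 = -15/11 ≈ -1.3636)
m(M, J) = -15/11 + J (m(M, J) = J - 15/11 = -15/11 + J)
v(l(2, 1))*m(-17, 17) = (2 - (5 + 2)²)*(-15/11 + 17) = (2 - 1*7²)*(172/11) = (2 - 1*49)*(172/11) = (2 - 49)*(172/11) = -47*172/11 = -8084/11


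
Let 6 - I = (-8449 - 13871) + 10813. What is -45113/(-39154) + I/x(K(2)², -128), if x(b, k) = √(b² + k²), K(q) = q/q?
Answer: 45113/39154 + 397*√16385/565 ≈ 91.095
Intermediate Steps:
I = 11513 (I = 6 - ((-8449 - 13871) + 10813) = 6 - (-22320 + 10813) = 6 - 1*(-11507) = 6 + 11507 = 11513)
K(q) = 1
-45113/(-39154) + I/x(K(2)², -128) = -45113/(-39154) + 11513/(√((1²)² + (-128)²)) = -45113*(-1/39154) + 11513/(√(1² + 16384)) = 45113/39154 + 11513/(√(1 + 16384)) = 45113/39154 + 11513/(√16385) = 45113/39154 + 11513*(√16385/16385) = 45113/39154 + 397*√16385/565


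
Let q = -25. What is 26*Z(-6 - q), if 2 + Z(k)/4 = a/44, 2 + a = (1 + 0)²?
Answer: -2314/11 ≈ -210.36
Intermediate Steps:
a = -1 (a = -2 + (1 + 0)² = -2 + 1² = -2 + 1 = -1)
Z(k) = -89/11 (Z(k) = -8 + 4*(-1/44) = -8 - 1/11 = -89/11)
26*Z(-6 - q) = 26*(-89/11) = -2314/11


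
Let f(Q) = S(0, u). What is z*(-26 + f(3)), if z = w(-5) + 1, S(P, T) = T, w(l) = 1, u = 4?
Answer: -44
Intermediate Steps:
f(Q) = 4
z = 2 (z = 1 + 1 = 2)
z*(-26 + f(3)) = 2*(-26 + 4) = 2*(-22) = -44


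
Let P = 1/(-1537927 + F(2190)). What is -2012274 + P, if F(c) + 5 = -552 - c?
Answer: -3100258232677/1540674 ≈ -2.0123e+6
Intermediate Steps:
F(c) = -557 - c (F(c) = -5 + (-552 - c) = -557 - c)
P = -1/1540674 (P = 1/(-1537927 + (-557 - 1*2190)) = 1/(-1537927 + (-557 - 2190)) = 1/(-1537927 - 2747) = 1/(-1540674) = -1/1540674 ≈ -6.4907e-7)
-2012274 + P = -2012274 - 1/1540674 = -3100258232677/1540674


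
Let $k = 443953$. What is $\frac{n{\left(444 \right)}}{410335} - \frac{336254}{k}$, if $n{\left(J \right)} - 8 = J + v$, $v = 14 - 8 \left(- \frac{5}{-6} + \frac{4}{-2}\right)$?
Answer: $- \frac{413297278292}{546508362765} \approx -0.75625$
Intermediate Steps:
$v = \frac{70}{3}$ ($v = 14 - 8 \left(\left(-5\right) \left(- \frac{1}{6}\right) + 4 \left(- \frac{1}{2}\right)\right) = 14 - 8 \left(\frac{5}{6} - 2\right) = 14 - - \frac{28}{3} = 14 + \frac{28}{3} = \frac{70}{3} \approx 23.333$)
$n{\left(J \right)} = \frac{94}{3} + J$ ($n{\left(J \right)} = 8 + \left(J + \frac{70}{3}\right) = 8 + \left(\frac{70}{3} + J\right) = \frac{94}{3} + J$)
$\frac{n{\left(444 \right)}}{410335} - \frac{336254}{k} = \frac{\frac{94}{3} + 444}{410335} - \frac{336254}{443953} = \frac{1426}{3} \cdot \frac{1}{410335} - \frac{336254}{443953} = \frac{1426}{1231005} - \frac{336254}{443953} = - \frac{413297278292}{546508362765}$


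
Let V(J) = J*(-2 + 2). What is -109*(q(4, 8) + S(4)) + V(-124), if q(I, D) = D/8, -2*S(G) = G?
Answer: 109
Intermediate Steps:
S(G) = -G/2
q(I, D) = D/8 (q(I, D) = D*(⅛) = D/8)
V(J) = 0 (V(J) = J*0 = 0)
-109*(q(4, 8) + S(4)) + V(-124) = -109*((⅛)*8 - ½*4) + 0 = -109*(1 - 2) + 0 = -109*(-1) + 0 = 109 + 0 = 109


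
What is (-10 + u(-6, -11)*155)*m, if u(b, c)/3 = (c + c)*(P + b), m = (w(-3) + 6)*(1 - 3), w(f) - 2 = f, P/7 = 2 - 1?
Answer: 102400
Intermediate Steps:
P = 7 (P = 7*(2 - 1) = 7*1 = 7)
w(f) = 2 + f
m = -10 (m = ((2 - 3) + 6)*(1 - 3) = (-1 + 6)*(-2) = 5*(-2) = -10)
u(b, c) = 6*c*(7 + b) (u(b, c) = 3*((c + c)*(7 + b)) = 3*((2*c)*(7 + b)) = 3*(2*c*(7 + b)) = 6*c*(7 + b))
(-10 + u(-6, -11)*155)*m = (-10 + (6*(-11)*(7 - 6))*155)*(-10) = (-10 + (6*(-11)*1)*155)*(-10) = (-10 - 66*155)*(-10) = (-10 - 10230)*(-10) = -10240*(-10) = 102400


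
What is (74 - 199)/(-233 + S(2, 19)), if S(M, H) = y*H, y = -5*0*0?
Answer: 125/233 ≈ 0.53648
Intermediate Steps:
y = 0 (y = 0*0 = 0)
S(M, H) = 0 (S(M, H) = 0*H = 0)
(74 - 199)/(-233 + S(2, 19)) = (74 - 199)/(-233 + 0) = -125/(-233) = -125*(-1/233) = 125/233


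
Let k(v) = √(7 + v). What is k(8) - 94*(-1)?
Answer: 94 + √15 ≈ 97.873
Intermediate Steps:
k(8) - 94*(-1) = √(7 + 8) - 94*(-1) = √15 + 94 = 94 + √15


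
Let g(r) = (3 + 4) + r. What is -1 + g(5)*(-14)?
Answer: -169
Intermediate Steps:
g(r) = 7 + r
-1 + g(5)*(-14) = -1 + (7 + 5)*(-14) = -1 + 12*(-14) = -1 - 168 = -169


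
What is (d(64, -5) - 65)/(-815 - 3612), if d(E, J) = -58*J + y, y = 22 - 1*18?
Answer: -229/4427 ≈ -0.051728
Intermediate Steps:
y = 4 (y = 22 - 18 = 4)
d(E, J) = 4 - 58*J (d(E, J) = -58*J + 4 = 4 - 58*J)
(d(64, -5) - 65)/(-815 - 3612) = ((4 - 58*(-5)) - 65)/(-815 - 3612) = ((4 + 290) - 65)/(-4427) = (294 - 65)*(-1/4427) = 229*(-1/4427) = -229/4427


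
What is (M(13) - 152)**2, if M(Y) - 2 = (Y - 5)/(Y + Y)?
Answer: 3786916/169 ≈ 22408.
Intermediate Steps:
M(Y) = 2 + (-5 + Y)/(2*Y) (M(Y) = 2 + (Y - 5)/(Y + Y) = 2 + (-5 + Y)/((2*Y)) = 2 + (-5 + Y)*(1/(2*Y)) = 2 + (-5 + Y)/(2*Y))
(M(13) - 152)**2 = ((5/2)*(-1 + 13)/13 - 152)**2 = ((5/2)*(1/13)*12 - 152)**2 = (30/13 - 152)**2 = (-1946/13)**2 = 3786916/169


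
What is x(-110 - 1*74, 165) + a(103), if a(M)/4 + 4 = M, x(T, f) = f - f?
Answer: 396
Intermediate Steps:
x(T, f) = 0
a(M) = -16 + 4*M
x(-110 - 1*74, 165) + a(103) = 0 + (-16 + 4*103) = 0 + (-16 + 412) = 0 + 396 = 396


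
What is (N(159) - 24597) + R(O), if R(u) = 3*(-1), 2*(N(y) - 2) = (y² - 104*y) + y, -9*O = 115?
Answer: -20146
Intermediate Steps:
O = -115/9 (O = -⅑*115 = -115/9 ≈ -12.778)
N(y) = 2 + y²/2 - 103*y/2 (N(y) = 2 + ((y² - 104*y) + y)/2 = 2 + (y² - 103*y)/2 = 2 + (y²/2 - 103*y/2) = 2 + y²/2 - 103*y/2)
R(u) = -3
(N(159) - 24597) + R(O) = ((2 + (½)*159² - 103/2*159) - 24597) - 3 = ((2 + (½)*25281 - 16377/2) - 24597) - 3 = ((2 + 25281/2 - 16377/2) - 24597) - 3 = (4454 - 24597) - 3 = -20143 - 3 = -20146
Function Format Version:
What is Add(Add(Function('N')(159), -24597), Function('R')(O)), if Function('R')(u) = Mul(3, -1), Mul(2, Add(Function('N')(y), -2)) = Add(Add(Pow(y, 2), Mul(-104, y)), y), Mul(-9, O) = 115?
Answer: -20146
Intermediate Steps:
O = Rational(-115, 9) (O = Mul(Rational(-1, 9), 115) = Rational(-115, 9) ≈ -12.778)
Function('N')(y) = Add(2, Mul(Rational(1, 2), Pow(y, 2)), Mul(Rational(-103, 2), y)) (Function('N')(y) = Add(2, Mul(Rational(1, 2), Add(Add(Pow(y, 2), Mul(-104, y)), y))) = Add(2, Mul(Rational(1, 2), Add(Pow(y, 2), Mul(-103, y)))) = Add(2, Add(Mul(Rational(1, 2), Pow(y, 2)), Mul(Rational(-103, 2), y))) = Add(2, Mul(Rational(1, 2), Pow(y, 2)), Mul(Rational(-103, 2), y)))
Function('R')(u) = -3
Add(Add(Function('N')(159), -24597), Function('R')(O)) = Add(Add(Add(2, Mul(Rational(1, 2), Pow(159, 2)), Mul(Rational(-103, 2), 159)), -24597), -3) = Add(Add(Add(2, Mul(Rational(1, 2), 25281), Rational(-16377, 2)), -24597), -3) = Add(Add(Add(2, Rational(25281, 2), Rational(-16377, 2)), -24597), -3) = Add(Add(4454, -24597), -3) = Add(-20143, -3) = -20146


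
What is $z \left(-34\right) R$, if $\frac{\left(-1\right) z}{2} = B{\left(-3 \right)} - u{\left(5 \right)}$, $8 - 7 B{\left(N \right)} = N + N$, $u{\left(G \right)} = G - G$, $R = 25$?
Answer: $3400$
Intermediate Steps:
$u{\left(G \right)} = 0$
$B{\left(N \right)} = \frac{8}{7} - \frac{2 N}{7}$ ($B{\left(N \right)} = \frac{8}{7} - \frac{N + N}{7} = \frac{8}{7} - \frac{2 N}{7}$)
$z = -4$ ($z = - 2 \left(\left(\frac{8}{7} - - \frac{6}{7}\right) - 0\right) = - 2 \left(\left(\frac{8}{7} + \frac{6}{7}\right) + 0\right) = - 2 \left(2 + 0\right) = \left(-2\right) 2 = -4$)
$z \left(-34\right) R = \left(-4\right) \left(-34\right) 25 = 136 \cdot 25 = 3400$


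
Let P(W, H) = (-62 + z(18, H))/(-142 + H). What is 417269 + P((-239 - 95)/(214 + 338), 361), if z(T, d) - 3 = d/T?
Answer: 1644873697/3942 ≈ 4.1727e+5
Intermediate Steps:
z(T, d) = 3 + d/T
P(W, H) = (-59 + H/18)/(-142 + H) (P(W, H) = (-62 + (3 + H/18))/(-142 + H) = (-59 + H/18)/(-142 + H))
417269 + P((-239 - 95)/(214 + 338), 361) = 417269 + (-1062 + 361)/(18*(-142 + 361)) = 417269 + (1/18)*(-701)/219 = 417269 + (1/18)*(1/219)*(-701) = 417269 - 701/3942 = 1644873697/3942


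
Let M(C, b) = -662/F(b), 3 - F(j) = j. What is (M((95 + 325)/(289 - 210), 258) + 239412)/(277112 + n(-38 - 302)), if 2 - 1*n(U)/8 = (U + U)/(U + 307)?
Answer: 335778971/388440820 ≈ 0.86443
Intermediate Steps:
F(j) = 3 - j
M(C, b) = -662/(3 - b)
n(U) = 16 - 16*U/(307 + U) (n(U) = 16 - 8*(U + U)/(U + 307) = 16 - 8*2*U/(307 + U) = 16 - 16*U/(307 + U))
(M((95 + 325)/(289 - 210), 258) + 239412)/(277112 + n(-38 - 302)) = (662/(-3 + 258) + 239412)/(277112 + 4912/(307 + (-38 - 302))) = (662/255 + 239412)/(277112 + 4912/(307 - 340)) = (662*(1/255) + 239412)/(277112 + 4912/(-33)) = (662/255 + 239412)/(277112 + 4912*(-1/33)) = 61050722/(255*(277112 - 4912/33)) = 61050722/(255*(9139784/33)) = (61050722/255)*(33/9139784) = 335778971/388440820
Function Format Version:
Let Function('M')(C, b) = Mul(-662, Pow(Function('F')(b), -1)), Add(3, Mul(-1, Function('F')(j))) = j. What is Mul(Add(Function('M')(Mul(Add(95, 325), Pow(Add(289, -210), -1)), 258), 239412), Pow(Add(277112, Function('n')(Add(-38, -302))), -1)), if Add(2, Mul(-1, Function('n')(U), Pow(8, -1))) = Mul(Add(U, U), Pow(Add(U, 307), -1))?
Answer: Rational(335778971, 388440820) ≈ 0.86443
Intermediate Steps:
Function('F')(j) = Add(3, Mul(-1, j))
Function('M')(C, b) = Mul(-662, Pow(Add(3, Mul(-1, b)), -1))
Function('n')(U) = Add(16, Mul(-16, U, Pow(Add(307, U), -1))) (Function('n')(U) = Add(16, Mul(-8, Mul(Add(U, U), Pow(Add(U, 307), -1)))) = Add(16, Mul(-8, Mul(Mul(2, U), Pow(Add(307, U), -1)))) = Add(16, Mul(-8, Mul(2, U, Pow(Add(307, U), -1)))) = Add(16, Mul(-16, U, Pow(Add(307, U), -1))))
Mul(Add(Function('M')(Mul(Add(95, 325), Pow(Add(289, -210), -1)), 258), 239412), Pow(Add(277112, Function('n')(Add(-38, -302))), -1)) = Mul(Add(Mul(662, Pow(Add(-3, 258), -1)), 239412), Pow(Add(277112, Mul(4912, Pow(Add(307, Add(-38, -302)), -1))), -1)) = Mul(Add(Mul(662, Pow(255, -1)), 239412), Pow(Add(277112, Mul(4912, Pow(Add(307, -340), -1))), -1)) = Mul(Add(Mul(662, Rational(1, 255)), 239412), Pow(Add(277112, Mul(4912, Pow(-33, -1))), -1)) = Mul(Add(Rational(662, 255), 239412), Pow(Add(277112, Mul(4912, Rational(-1, 33))), -1)) = Mul(Rational(61050722, 255), Pow(Add(277112, Rational(-4912, 33)), -1)) = Mul(Rational(61050722, 255), Pow(Rational(9139784, 33), -1)) = Mul(Rational(61050722, 255), Rational(33, 9139784)) = Rational(335778971, 388440820)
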